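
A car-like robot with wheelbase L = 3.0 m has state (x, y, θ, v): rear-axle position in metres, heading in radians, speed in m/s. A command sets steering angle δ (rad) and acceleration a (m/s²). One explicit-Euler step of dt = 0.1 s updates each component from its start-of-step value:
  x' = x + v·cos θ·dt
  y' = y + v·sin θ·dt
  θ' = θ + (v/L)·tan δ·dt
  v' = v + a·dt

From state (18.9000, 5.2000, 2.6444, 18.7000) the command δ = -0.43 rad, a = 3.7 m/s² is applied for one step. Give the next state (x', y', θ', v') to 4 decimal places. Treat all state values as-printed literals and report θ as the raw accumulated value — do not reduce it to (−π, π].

(17.2564, 6.0919, 2.3585, 19.0700)

x' = 18.9000 + 18.7000·cos(2.6444)·0.1 = 17.2564
y' = 5.2000 + 18.7000·sin(2.6444)·0.1 = 6.0919
θ' = 2.6444 + (18.7000/3.0)·tan(-0.43)·0.1 = 2.3585
v' = 18.7000 + 3.7000·0.1 = 19.0700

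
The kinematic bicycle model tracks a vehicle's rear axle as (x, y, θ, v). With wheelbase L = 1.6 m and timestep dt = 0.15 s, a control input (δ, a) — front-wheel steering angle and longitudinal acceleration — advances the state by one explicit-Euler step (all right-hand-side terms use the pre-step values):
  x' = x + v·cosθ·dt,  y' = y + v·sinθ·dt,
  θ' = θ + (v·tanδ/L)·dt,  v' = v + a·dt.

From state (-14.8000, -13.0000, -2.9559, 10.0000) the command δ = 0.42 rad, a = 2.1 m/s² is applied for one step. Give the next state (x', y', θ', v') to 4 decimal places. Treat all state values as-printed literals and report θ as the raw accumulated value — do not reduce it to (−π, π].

x' = -14.8000 + 10.0000·cos(-2.9559)·0.15 = -16.2742
y' = -13.0000 + 10.0000·sin(-2.9559)·0.15 = -13.2769
θ' = -2.9559 + (10.0000/1.6)·tan(0.42)·0.15 = -2.5372
v' = 10.0000 + 2.1000·0.15 = 10.3150

(-16.2742, -13.2769, -2.5372, 10.3150)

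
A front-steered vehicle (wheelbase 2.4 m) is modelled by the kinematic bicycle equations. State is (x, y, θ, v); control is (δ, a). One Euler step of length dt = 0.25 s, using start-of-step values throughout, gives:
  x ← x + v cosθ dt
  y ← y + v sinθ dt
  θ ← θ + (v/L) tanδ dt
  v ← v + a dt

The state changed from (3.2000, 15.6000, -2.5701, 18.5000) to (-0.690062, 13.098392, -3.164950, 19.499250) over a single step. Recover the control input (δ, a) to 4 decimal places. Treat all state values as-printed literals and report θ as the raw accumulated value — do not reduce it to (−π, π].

a = (v'−v)/dt = (0.999250)/0.25 = 3.9970
Δθ = θ'−θ = -0.594850;  (v·dt/L) = 18.5000·0.25/2.4 = 1.927083
tan δ = Δθ·L/(v·dt) = -0.308679  →  δ = -0.2994

δ = -0.2994, a = 3.9970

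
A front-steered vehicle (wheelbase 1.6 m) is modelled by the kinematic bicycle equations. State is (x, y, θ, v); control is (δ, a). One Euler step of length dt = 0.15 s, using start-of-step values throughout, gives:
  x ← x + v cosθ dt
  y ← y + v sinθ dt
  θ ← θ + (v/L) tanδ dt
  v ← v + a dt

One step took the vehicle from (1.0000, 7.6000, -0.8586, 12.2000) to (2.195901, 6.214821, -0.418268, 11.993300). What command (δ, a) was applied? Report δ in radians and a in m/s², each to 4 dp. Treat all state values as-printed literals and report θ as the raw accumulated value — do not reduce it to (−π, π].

a = (v'−v)/dt = (-0.206700)/0.15 = -1.3780
Δθ = θ'−θ = 0.440332;  (v·dt/L) = 12.2000·0.15/1.6 = 1.143750
tan δ = Δθ·L/(v·dt) = 0.384990  →  δ = 0.3675

δ = 0.3675, a = -1.3780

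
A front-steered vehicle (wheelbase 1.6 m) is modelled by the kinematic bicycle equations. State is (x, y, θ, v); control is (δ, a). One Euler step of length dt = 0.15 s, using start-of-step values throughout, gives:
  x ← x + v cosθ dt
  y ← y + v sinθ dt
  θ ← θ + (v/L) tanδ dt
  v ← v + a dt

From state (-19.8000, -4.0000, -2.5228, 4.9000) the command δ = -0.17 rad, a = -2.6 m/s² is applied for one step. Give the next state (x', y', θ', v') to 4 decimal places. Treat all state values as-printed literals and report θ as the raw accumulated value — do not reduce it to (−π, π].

x' = -19.8000 + 4.9000·cos(-2.5228)·0.15 = -20.3987
y' = -4.0000 + 4.9000·sin(-2.5228)·0.15 = -4.4263
θ' = -2.5228 + (4.9000/1.6)·tan(-0.17)·0.15 = -2.6017
v' = 4.9000 − 2.6000·0.15 = 4.5100

(-20.3987, -4.4263, -2.6017, 4.5100)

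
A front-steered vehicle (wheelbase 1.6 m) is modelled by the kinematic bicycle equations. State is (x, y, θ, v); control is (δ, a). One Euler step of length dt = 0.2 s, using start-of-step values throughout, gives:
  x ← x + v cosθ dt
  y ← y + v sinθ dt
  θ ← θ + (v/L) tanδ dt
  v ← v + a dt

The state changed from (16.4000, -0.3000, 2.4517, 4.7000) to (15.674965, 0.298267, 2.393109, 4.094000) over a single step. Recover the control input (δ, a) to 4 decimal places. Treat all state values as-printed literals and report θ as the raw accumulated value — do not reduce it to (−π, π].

δ = -0.0994, a = -3.0300

a = (v'−v)/dt = (-0.606000)/0.2 = -3.0300
Δθ = θ'−θ = -0.058591;  (v·dt/L) = 4.7000·0.2/1.6 = 0.587500
tan δ = Δθ·L/(v·dt) = -0.099729  →  δ = -0.0994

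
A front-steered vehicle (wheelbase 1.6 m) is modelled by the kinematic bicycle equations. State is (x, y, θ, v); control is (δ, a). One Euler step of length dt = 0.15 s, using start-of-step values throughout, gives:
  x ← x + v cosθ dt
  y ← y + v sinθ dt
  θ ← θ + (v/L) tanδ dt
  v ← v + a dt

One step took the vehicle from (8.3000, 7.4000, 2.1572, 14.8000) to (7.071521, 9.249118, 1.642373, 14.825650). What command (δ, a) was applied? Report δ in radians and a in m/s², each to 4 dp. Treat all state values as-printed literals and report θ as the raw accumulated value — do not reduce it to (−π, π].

δ = -0.3553, a = 0.1710

a = (v'−v)/dt = (0.025650)/0.15 = 0.1710
Δθ = θ'−θ = -0.514827;  (v·dt/L) = 14.8000·0.15/1.6 = 1.387500
tan δ = Δθ·L/(v·dt) = -0.371046  →  δ = -0.3553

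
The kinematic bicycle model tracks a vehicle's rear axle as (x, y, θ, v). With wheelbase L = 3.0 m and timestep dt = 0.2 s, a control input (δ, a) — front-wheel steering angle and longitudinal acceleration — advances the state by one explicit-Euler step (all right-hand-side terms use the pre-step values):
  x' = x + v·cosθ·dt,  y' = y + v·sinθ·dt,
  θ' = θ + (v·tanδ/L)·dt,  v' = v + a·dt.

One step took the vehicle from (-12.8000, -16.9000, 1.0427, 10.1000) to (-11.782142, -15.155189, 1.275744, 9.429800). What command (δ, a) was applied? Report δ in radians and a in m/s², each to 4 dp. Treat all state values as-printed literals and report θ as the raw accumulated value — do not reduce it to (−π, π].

δ = 0.3332, a = -3.3510

a = (v'−v)/dt = (-0.670200)/0.2 = -3.3510
Δθ = θ'−θ = 0.233044;  (v·dt/L) = 10.1000·0.2/3.0 = 0.673333
tan δ = Δθ·L/(v·dt) = 0.346105  →  δ = 0.3332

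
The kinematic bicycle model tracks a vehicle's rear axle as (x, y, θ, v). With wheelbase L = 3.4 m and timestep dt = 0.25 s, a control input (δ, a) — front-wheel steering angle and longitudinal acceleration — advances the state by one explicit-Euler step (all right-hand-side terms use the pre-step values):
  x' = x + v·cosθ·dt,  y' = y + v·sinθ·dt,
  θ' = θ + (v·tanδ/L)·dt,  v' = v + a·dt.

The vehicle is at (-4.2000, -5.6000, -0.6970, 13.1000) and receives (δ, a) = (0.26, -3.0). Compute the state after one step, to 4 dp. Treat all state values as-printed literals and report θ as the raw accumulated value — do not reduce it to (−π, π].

(-1.6888, -7.7023, -0.4408, 12.3500)

x' = -4.2000 + 13.1000·cos(-0.6970)·0.25 = -1.6888
y' = -5.6000 + 13.1000·sin(-0.6970)·0.25 = -7.7023
θ' = -0.6970 + (13.1000/3.4)·tan(0.26)·0.25 = -0.4408
v' = 13.1000 − 3.0000·0.25 = 12.3500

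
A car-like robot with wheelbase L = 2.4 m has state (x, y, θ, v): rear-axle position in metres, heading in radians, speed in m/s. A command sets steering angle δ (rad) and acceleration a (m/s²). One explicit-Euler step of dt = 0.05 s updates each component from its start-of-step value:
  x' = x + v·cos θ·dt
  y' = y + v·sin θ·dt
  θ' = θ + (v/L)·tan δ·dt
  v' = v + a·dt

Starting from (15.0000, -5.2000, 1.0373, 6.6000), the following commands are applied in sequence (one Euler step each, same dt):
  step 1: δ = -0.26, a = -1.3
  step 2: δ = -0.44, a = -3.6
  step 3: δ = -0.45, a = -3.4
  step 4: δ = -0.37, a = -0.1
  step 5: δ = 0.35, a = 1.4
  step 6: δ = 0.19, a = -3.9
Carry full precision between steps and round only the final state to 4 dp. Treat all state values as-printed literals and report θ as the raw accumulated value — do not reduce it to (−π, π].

after step 1 (δ=-0.26, a=-1.3): (15.167820, -4.915859, 1.000722, 6.535000)
after step 2 (δ=-0.44, a=-3.6): (15.344166, -4.640781, 0.936627, 6.355000)
after step 3 (δ=-0.45, a=-3.4): (15.532435, -4.384813, 0.872673, 6.185000)
after step 4 (δ=-0.37, a=-0.1): (15.731215, -4.147912, 0.822695, 6.180000)
after step 5 (δ=0.35, a=1.4): (15.941412, -3.921420, 0.869692, 6.250000)
after step 6 (δ=0.19, a=-3.9): (16.142994, -3.682630, 0.894734, 6.055000)

(16.1430, -3.6826, 0.8947, 6.0550)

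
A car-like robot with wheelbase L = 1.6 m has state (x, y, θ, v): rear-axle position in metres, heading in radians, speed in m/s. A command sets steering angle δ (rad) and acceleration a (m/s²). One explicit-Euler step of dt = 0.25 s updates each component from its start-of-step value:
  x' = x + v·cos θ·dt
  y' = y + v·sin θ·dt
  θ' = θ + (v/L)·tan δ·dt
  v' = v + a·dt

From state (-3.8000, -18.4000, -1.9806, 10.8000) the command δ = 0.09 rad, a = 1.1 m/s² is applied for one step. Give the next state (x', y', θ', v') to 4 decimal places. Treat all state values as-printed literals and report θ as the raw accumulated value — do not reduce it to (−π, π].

x' = -3.8000 + 10.8000·cos(-1.9806)·0.25 = -4.8758
y' = -18.4000 + 10.8000·sin(-1.9806)·0.25 = -20.8764
θ' = -1.9806 + (10.8000/1.6)·tan(0.09)·0.25 = -1.8283
v' = 10.8000 + 1.1000·0.25 = 11.0750

(-4.8758, -20.8764, -1.8283, 11.0750)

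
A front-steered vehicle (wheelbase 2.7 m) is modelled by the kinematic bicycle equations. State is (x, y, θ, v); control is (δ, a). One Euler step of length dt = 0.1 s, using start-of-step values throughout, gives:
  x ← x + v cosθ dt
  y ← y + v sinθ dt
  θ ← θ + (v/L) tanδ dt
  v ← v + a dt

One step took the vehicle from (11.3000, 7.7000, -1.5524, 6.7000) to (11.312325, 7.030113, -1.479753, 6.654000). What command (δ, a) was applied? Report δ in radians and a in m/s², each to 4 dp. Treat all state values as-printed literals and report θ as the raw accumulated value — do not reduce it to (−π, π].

a = (v'−v)/dt = (-0.046000)/0.1 = -0.4600
Δθ = θ'−θ = 0.072647;  (v·dt/L) = 6.7000·0.1/2.7 = 0.248148
tan δ = Δθ·L/(v·dt) = 0.292757  →  δ = 0.2848

δ = 0.2848, a = -0.4600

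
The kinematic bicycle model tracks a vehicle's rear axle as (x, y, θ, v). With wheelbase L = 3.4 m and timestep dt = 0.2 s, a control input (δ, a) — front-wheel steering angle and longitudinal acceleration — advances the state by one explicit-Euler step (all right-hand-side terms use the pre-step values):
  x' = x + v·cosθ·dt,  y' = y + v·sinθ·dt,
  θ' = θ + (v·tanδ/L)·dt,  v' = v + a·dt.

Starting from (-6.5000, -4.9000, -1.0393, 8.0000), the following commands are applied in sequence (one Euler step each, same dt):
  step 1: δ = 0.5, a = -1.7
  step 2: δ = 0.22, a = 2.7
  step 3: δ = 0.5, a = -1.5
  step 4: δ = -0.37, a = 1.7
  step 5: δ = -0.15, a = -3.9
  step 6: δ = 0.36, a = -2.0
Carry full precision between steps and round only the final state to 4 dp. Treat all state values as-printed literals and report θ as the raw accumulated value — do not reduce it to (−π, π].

(0.6453, -10.8898, -0.5063, 7.0600)

after step 1 (δ=0.5, a=-1.7): (-5.689082, -6.279279, -0.782216, 7.660000)
after step 2 (δ=0.22, a=2.7): (-4.602353, -7.359115, -0.681456, 8.200000)
after step 3 (δ=0.5, a=-1.5): (-3.328637, -8.392191, -0.417946, 7.900000)
after step 4 (δ=-0.37, a=1.7): (-1.884636, -9.033488, -0.598188, 8.240000)
after step 5 (δ=-0.15, a=-3.9): (-0.522799, -9.961552, -0.671444, 7.460000)
after step 6 (δ=0.36, a=-2.0): (0.645324, -10.889751, -0.506270, 7.060000)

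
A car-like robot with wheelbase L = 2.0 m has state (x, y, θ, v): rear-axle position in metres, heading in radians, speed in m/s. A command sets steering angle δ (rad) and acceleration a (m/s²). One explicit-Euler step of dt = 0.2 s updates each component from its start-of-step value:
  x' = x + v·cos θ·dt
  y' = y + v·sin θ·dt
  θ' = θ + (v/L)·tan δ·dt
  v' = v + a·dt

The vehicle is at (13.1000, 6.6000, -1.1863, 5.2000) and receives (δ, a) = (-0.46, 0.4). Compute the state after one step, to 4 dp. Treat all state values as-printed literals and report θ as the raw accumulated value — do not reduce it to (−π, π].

(13.4901, 5.6359, -1.4439, 5.2800)

x' = 13.1000 + 5.2000·cos(-1.1863)·0.2 = 13.4901
y' = 6.6000 + 5.2000·sin(-1.1863)·0.2 = 5.6359
θ' = -1.1863 + (5.2000/2.0)·tan(-0.46)·0.2 = -1.4439
v' = 5.2000 + 0.4000·0.2 = 5.2800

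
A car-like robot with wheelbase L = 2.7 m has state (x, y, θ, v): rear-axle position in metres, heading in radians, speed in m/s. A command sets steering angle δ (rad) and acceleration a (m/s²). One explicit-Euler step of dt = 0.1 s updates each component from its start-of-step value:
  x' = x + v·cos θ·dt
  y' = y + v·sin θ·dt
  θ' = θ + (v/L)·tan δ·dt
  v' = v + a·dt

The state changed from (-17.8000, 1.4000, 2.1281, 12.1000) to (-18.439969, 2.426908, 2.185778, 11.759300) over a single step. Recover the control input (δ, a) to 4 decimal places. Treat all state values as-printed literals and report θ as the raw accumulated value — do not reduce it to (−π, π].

δ = 0.1280, a = -3.4070

a = (v'−v)/dt = (-0.340700)/0.1 = -3.4070
Δθ = θ'−θ = 0.057678;  (v·dt/L) = 12.1000·0.1/2.7 = 0.448148
tan δ = Δθ·L/(v·dt) = 0.128703  →  δ = 0.1280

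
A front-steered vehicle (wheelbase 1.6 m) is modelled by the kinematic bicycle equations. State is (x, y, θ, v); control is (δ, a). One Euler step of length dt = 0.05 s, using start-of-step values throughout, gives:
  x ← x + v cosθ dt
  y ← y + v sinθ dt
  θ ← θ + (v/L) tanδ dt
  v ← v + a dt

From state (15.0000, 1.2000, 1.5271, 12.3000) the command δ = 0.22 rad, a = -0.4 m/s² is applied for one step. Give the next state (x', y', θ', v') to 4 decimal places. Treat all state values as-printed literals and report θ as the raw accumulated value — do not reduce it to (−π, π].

(15.0269, 1.8144, 1.6131, 12.2800)

x' = 15.0000 + 12.3000·cos(1.5271)·0.05 = 15.0269
y' = 1.2000 + 12.3000·sin(1.5271)·0.05 = 1.8144
θ' = 1.5271 + (12.3000/1.6)·tan(0.22)·0.05 = 1.6131
v' = 12.3000 − 0.4000·0.05 = 12.2800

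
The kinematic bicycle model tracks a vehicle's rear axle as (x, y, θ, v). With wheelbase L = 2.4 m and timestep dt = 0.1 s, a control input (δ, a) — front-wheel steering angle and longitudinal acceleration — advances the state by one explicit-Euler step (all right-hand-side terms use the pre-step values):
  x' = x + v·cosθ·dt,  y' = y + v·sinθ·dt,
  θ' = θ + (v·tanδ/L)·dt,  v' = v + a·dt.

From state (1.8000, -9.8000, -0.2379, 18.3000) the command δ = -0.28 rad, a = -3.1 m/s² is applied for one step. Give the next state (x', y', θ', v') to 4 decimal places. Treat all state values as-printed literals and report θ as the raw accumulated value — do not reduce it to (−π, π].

x' = 1.8000 + 18.3000·cos(-0.2379)·0.1 = 3.5785
y' = -9.8000 + 18.3000·sin(-0.2379)·0.1 = -10.2313
θ' = -0.2379 + (18.3000/2.4)·tan(-0.28)·0.1 = -0.4572
v' = 18.3000 − 3.1000·0.1 = 17.9900

(3.5785, -10.2313, -0.4572, 17.9900)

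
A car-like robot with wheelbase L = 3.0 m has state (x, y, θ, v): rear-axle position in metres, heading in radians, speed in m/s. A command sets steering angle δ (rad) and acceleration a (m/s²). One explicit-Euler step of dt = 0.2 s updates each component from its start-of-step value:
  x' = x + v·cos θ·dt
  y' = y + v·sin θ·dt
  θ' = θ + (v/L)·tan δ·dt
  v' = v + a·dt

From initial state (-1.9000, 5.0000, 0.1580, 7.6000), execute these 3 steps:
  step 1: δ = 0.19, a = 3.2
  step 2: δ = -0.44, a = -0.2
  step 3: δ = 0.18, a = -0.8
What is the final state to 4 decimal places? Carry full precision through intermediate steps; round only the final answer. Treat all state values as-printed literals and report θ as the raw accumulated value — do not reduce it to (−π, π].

after step 1 (δ=0.19, a=3.2): (-0.398933, 5.239162, 0.255442, 8.240000)
after step 2 (δ=-0.44, a=-0.2): (1.195592, 5.655567, -0.003173, 8.200000)
after step 3 (δ=0.18, a=-0.8): (2.835584, 5.650363, 0.096303, 8.040000)

(2.8356, 5.6504, 0.0963, 8.0400)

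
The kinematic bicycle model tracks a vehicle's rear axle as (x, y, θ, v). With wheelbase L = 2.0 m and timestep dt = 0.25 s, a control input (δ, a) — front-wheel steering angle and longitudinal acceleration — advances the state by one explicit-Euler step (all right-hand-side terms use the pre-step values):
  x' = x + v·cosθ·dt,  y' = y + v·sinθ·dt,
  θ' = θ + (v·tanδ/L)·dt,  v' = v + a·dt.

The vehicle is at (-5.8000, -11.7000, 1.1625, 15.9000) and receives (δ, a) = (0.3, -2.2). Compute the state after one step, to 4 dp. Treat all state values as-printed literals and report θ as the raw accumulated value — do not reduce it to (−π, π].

(-4.2217, -8.0518, 1.7773, 15.3500)

x' = -5.8000 + 15.9000·cos(1.1625)·0.25 = -4.2217
y' = -11.7000 + 15.9000·sin(1.1625)·0.25 = -8.0518
θ' = 1.1625 + (15.9000/2.0)·tan(0.3)·0.25 = 1.7773
v' = 15.9000 − 2.2000·0.25 = 15.3500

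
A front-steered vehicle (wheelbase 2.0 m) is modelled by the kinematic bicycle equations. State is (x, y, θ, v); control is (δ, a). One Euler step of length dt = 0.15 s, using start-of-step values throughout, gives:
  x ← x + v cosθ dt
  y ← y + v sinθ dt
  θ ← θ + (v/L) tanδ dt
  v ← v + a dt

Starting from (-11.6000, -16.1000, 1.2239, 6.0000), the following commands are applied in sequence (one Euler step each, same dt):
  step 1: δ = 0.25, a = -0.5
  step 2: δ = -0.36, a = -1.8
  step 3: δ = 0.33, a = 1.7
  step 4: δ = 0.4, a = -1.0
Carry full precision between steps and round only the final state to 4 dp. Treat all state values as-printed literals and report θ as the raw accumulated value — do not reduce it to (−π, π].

after step 1 (δ=0.25, a=-0.5): (-11.294017, -15.253611, 1.338804, 5.925000)
after step 2 (δ=-0.36, a=-1.8): (-11.089679, -14.388670, 1.171540, 5.655000)
after step 3 (δ=0.33, a=1.7): (-10.759936, -13.607135, 1.316813, 5.910000)
after step 4 (δ=0.4, a=-1.0): (-10.537192, -12.749074, 1.504216, 5.760000)

(-10.5372, -12.7491, 1.5042, 5.7600)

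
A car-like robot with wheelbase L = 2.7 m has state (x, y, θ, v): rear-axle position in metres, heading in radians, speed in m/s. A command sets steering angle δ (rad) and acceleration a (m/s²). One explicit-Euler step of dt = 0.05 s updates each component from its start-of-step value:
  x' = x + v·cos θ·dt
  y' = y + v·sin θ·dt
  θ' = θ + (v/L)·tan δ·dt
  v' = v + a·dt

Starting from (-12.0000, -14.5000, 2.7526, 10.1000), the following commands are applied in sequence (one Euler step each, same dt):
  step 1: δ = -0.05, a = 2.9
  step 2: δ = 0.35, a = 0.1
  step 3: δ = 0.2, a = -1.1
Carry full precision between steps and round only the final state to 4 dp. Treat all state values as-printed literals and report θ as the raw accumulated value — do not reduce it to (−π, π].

(-13.4244, -13.9441, 2.8510, 10.1950)

after step 1 (δ=-0.05, a=2.9): (-12.467272, -14.308475, 2.743240, 10.245000)
after step 2 (δ=0.35, a=0.1): (-12.939414, -14.109774, 2.812494, 10.250000)
after step 3 (δ=0.2, a=-1.1): (-13.424410, -13.944139, 2.850972, 10.195000)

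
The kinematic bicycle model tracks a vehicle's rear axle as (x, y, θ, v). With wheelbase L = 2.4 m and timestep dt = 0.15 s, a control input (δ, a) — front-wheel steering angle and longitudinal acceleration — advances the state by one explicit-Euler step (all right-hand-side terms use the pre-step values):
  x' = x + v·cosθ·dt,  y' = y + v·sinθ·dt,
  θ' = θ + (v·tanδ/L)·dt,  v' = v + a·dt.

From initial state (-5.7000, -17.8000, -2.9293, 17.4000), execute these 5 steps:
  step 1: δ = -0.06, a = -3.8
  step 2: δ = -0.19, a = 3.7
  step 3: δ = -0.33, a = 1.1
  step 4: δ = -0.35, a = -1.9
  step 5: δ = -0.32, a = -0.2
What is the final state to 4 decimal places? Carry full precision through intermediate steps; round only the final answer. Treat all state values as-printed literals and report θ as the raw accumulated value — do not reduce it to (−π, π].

(-17.4998, -15.5766, -4.3271, 17.2350)

after step 1 (δ=-0.06, a=-3.8): (-8.251407, -18.349931, -2.994628, 16.830000)
after step 2 (δ=-0.19, a=3.7): (-10.748693, -18.719608, -3.196925, 17.385000)
after step 3 (δ=-0.33, a=1.1): (-13.352452, -18.575389, -3.569100, 17.550000)
after step 4 (δ=-0.35, a=-1.9): (-15.748033, -17.483946, -3.969490, 17.265000)
after step 5 (δ=-0.32, a=-0.2): (-17.499806, -15.576567, -4.327080, 17.235000)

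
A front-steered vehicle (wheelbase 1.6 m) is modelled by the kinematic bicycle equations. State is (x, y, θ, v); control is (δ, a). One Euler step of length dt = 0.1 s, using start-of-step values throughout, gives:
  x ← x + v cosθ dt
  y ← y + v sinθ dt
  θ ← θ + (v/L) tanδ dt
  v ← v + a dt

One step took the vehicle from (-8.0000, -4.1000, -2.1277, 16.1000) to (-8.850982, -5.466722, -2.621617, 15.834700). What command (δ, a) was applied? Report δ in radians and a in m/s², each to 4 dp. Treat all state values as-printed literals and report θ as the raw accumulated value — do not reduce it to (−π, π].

a = (v'−v)/dt = (-0.265300)/0.1 = -2.6530
Δθ = θ'−θ = -0.493917;  (v·dt/L) = 16.1000·0.1/1.6 = 1.006250
tan δ = Δθ·L/(v·dt) = -0.490849  →  δ = -0.4563

δ = -0.4563, a = -2.6530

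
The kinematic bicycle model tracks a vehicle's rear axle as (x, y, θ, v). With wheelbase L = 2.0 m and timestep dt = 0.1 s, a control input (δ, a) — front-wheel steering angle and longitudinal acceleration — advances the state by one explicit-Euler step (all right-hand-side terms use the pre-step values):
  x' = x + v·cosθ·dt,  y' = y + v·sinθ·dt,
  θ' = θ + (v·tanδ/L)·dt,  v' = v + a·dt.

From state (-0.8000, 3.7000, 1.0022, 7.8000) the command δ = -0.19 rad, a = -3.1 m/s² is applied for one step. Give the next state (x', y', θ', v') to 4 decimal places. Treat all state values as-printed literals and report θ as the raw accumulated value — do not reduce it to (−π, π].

x' = -0.8000 + 7.8000·cos(1.0022)·0.1 = -0.3800
y' = 3.7000 + 7.8000·sin(1.0022)·0.1 = 4.3573
θ' = 1.0022 + (7.8000/2.0)·tan(-0.19)·0.1 = 0.9272
v' = 7.8000 − 3.1000·0.1 = 7.4900

(-0.3800, 4.3573, 0.9272, 7.4900)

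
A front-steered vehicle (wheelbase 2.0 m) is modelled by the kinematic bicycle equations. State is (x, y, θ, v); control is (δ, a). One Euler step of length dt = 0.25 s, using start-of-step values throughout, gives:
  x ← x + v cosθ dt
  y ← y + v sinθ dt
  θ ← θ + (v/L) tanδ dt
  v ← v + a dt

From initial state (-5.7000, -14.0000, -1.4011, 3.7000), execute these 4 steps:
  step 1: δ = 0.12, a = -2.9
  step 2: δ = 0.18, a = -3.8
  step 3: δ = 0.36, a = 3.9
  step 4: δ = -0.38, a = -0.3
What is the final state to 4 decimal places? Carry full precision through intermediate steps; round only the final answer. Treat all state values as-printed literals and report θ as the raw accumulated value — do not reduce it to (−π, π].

(-4.9472, -16.8154, -1.3322, 2.9250)

after step 1 (δ=0.12, a=-2.9): (-5.543783, -14.911713, -1.345332, 2.975000)
after step 2 (δ=0.18, a=-3.8): (-5.377511, -15.636639, -1.277662, 2.025000)
after step 3 (δ=0.36, a=3.9): (-5.231228, -16.121294, -1.182385, 3.000000)
after step 4 (δ=-0.38, a=-0.3): (-4.947189, -16.815428, -1.332165, 2.925000)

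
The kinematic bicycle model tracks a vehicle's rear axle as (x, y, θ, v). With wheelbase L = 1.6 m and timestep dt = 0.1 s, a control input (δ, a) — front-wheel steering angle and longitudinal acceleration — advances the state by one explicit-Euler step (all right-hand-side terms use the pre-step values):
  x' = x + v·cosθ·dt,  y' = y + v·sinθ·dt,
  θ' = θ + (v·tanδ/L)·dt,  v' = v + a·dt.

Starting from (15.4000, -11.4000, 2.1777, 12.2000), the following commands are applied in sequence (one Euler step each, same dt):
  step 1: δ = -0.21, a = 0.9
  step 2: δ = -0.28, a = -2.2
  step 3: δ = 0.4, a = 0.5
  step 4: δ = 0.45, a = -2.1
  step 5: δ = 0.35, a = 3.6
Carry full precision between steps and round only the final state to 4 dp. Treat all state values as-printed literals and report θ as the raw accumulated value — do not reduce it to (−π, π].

after step 1 (δ=-0.21, a=0.9): (14.704201, -10.397870, 2.015179, 12.290000)
after step 2 (δ=-0.28, a=-2.2): (14.175854, -9.288235, 1.794301, 12.070000)
after step 3 (δ=0.4, a=0.5): (13.908324, -8.111257, 2.113246, 12.120000)
after step 4 (δ=0.45, a=-2.1): (13.282646, -7.073244, 2.479160, 11.910000)
after step 5 (δ=0.35, a=3.6): (12.343545, -6.340735, 2.750878, 12.270000)

(12.3435, -6.3407, 2.7509, 12.2700)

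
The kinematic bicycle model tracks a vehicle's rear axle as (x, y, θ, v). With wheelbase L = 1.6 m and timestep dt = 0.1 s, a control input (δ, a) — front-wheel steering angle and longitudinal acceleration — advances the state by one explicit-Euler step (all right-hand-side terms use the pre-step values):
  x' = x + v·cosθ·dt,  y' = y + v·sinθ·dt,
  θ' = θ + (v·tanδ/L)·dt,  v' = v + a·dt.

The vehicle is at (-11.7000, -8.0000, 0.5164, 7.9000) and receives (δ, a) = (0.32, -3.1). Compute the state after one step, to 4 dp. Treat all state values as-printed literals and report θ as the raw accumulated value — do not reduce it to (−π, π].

x' = -11.7000 + 7.9000·cos(0.5164)·0.1 = -11.0130
y' = -8.0000 + 7.9000·sin(0.5164)·0.1 = -7.6099
θ' = 0.5164 + (7.9000/1.6)·tan(0.32)·0.1 = 0.6800
v' = 7.9000 − 3.1000·0.1 = 7.5900

(-11.0130, -7.6099, 0.6800, 7.5900)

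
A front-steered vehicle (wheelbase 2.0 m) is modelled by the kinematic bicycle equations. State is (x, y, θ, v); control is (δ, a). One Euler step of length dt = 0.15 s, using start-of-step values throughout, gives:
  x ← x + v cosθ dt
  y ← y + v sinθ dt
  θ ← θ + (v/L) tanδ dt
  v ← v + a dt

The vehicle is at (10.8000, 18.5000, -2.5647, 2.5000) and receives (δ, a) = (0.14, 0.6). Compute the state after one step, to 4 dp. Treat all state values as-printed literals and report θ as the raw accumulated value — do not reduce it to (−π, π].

(10.4857, 18.2955, -2.5383, 2.5900)

x' = 10.8000 + 2.5000·cos(-2.5647)·0.15 = 10.4857
y' = 18.5000 + 2.5000·sin(-2.5647)·0.15 = 18.2955
θ' = -2.5647 + (2.5000/2.0)·tan(0.14)·0.15 = -2.5383
v' = 2.5000 + 0.6000·0.15 = 2.5900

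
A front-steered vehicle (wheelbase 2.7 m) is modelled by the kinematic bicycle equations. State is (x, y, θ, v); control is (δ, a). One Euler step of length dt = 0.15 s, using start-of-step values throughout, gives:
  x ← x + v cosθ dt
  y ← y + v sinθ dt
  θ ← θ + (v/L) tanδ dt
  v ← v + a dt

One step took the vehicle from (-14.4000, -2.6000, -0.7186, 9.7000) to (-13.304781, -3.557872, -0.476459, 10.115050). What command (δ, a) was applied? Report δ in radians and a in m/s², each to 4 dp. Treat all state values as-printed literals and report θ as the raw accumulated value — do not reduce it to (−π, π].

a = (v'−v)/dt = (0.415050)/0.15 = 2.7670
Δθ = θ'−θ = 0.242141;  (v·dt/L) = 9.7000·0.15/2.7 = 0.538889
tan δ = Δθ·L/(v·dt) = 0.449334  →  δ = 0.4223

δ = 0.4223, a = 2.7670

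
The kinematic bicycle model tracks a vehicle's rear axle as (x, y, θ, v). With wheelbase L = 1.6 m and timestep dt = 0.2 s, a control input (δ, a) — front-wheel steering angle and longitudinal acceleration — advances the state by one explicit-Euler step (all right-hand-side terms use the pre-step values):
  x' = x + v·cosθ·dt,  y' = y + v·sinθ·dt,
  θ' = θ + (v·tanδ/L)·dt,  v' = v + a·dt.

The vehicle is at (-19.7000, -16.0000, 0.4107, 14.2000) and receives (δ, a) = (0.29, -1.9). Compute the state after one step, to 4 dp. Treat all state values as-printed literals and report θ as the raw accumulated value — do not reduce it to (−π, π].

(-17.0962, -14.8661, 0.9404, 13.8200)

x' = -19.7000 + 14.2000·cos(0.4107)·0.2 = -17.0962
y' = -16.0000 + 14.2000·sin(0.4107)·0.2 = -14.8661
θ' = 0.4107 + (14.2000/1.6)·tan(0.29)·0.2 = 0.9404
v' = 14.2000 − 1.9000·0.2 = 13.8200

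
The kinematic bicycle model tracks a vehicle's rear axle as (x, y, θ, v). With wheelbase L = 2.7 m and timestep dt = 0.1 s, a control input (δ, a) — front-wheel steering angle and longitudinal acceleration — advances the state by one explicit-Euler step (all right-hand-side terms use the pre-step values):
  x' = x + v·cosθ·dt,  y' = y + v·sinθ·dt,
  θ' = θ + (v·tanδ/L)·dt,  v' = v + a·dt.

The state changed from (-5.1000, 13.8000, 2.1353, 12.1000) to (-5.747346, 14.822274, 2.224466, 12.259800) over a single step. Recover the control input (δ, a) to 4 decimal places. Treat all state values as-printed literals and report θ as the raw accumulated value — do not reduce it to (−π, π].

δ = 0.1964, a = 1.5980

a = (v'−v)/dt = (0.159800)/0.1 = 1.5980
Δθ = θ'−θ = 0.089166;  (v·dt/L) = 12.1000·0.1/2.7 = 0.448148
tan δ = Δθ·L/(v·dt) = 0.198965  →  δ = 0.1964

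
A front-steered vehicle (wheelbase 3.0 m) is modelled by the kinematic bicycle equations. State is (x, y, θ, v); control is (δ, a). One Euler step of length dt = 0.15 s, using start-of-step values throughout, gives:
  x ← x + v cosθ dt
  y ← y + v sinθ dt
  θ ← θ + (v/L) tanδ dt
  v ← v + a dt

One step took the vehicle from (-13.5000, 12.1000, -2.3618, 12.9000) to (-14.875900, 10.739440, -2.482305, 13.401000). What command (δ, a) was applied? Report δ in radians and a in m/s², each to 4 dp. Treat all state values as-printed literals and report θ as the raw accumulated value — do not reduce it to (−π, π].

δ = -0.1847, a = 3.3400

a = (v'−v)/dt = (0.501000)/0.15 = 3.3400
Δθ = θ'−θ = -0.120505;  (v·dt/L) = 12.9000·0.15/3.0 = 0.645000
tan δ = Δθ·L/(v·dt) = -0.186829  →  δ = -0.1847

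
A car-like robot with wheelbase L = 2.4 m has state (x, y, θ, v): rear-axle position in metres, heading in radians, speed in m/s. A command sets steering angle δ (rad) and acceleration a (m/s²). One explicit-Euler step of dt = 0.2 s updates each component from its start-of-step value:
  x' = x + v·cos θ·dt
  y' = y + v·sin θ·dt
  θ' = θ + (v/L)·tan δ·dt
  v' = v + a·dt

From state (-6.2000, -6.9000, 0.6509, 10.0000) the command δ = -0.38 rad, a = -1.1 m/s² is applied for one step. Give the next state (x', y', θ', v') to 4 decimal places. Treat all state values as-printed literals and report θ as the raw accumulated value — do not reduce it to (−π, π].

(-4.6089, -5.6882, 0.3181, 9.7800)

x' = -6.2000 + 10.0000·cos(0.6509)·0.2 = -4.6089
y' = -6.9000 + 10.0000·sin(0.6509)·0.2 = -5.6882
θ' = 0.6509 + (10.0000/2.4)·tan(-0.38)·0.2 = 0.3181
v' = 10.0000 − 1.1000·0.2 = 9.7800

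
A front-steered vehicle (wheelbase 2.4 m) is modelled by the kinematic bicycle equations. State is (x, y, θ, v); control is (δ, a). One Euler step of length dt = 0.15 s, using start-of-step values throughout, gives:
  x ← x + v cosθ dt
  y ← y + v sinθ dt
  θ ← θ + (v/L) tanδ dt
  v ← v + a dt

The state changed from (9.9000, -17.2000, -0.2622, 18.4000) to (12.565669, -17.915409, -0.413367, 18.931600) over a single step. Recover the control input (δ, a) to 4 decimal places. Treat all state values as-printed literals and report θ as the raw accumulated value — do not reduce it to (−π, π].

δ = -0.1307, a = 3.5440

a = (v'−v)/dt = (0.531600)/0.15 = 3.5440
Δθ = θ'−θ = -0.151167;  (v·dt/L) = 18.4000·0.15/2.4 = 1.150000
tan δ = Δθ·L/(v·dt) = -0.131450  →  δ = -0.1307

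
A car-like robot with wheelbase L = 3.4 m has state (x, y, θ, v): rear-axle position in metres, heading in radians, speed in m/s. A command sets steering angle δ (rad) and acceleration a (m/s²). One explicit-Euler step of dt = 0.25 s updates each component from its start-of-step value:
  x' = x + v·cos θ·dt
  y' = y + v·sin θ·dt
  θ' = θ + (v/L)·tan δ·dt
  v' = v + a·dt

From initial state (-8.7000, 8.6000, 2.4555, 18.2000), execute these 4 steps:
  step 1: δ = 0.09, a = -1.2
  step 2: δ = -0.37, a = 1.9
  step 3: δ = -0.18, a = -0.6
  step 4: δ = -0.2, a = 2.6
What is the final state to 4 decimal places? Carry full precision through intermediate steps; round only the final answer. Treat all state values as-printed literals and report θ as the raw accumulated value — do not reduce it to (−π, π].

after step 1 (δ=0.09, a=-1.2): (-12.220459, 11.482511, 2.576267, 17.900000)
after step 2 (δ=-0.37, a=1.9): (-15.999214, 13.879725, 2.065771, 18.375000)
after step 3 (δ=-0.18, a=-0.6): (-18.181288, 17.922137, 1.819911, 18.225000)
after step 4 (δ=-0.2, a=2.6): (-19.304616, 22.337740, 1.548265, 18.875000)

(-19.3046, 22.3377, 1.5483, 18.8750)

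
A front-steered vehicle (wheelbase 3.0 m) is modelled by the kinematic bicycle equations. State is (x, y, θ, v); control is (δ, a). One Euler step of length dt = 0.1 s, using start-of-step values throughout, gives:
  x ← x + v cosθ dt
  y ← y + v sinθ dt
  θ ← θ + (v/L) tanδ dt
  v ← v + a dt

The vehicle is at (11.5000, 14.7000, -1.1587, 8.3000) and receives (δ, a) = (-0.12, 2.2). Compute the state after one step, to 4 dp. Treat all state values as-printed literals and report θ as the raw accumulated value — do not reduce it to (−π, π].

(11.8324, 13.9395, -1.1921, 8.5200)

x' = 11.5000 + 8.3000·cos(-1.1587)·0.1 = 11.8324
y' = 14.7000 + 8.3000·sin(-1.1587)·0.1 = 13.9395
θ' = -1.1587 + (8.3000/3.0)·tan(-0.12)·0.1 = -1.1921
v' = 8.3000 + 2.2000·0.1 = 8.5200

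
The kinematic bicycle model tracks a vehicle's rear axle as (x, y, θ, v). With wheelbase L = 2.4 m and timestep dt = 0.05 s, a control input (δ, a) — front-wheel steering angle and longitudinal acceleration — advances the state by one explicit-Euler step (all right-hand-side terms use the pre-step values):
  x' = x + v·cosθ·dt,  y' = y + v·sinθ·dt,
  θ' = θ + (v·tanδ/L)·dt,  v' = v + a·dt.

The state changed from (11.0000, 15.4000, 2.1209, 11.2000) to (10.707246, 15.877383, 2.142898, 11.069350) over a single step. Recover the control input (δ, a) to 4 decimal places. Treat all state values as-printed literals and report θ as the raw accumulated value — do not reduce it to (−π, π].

δ = 0.0940, a = -2.6130

a = (v'−v)/dt = (-0.130650)/0.05 = -2.6130
Δθ = θ'−θ = 0.021998;  (v·dt/L) = 11.2000·0.05/2.4 = 0.233333
tan δ = Δθ·L/(v·dt) = 0.094277  →  δ = 0.0940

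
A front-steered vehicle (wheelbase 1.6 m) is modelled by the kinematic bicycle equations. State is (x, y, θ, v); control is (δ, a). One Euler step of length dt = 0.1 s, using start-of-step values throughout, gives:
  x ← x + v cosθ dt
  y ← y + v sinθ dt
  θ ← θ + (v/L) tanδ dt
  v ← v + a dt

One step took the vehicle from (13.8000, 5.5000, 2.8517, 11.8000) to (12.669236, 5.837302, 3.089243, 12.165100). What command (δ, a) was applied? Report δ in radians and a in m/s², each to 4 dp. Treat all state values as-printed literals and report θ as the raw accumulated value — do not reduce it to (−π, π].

a = (v'−v)/dt = (0.365100)/0.1 = 3.6510
Δθ = θ'−θ = 0.237543;  (v·dt/L) = 11.8000·0.1/1.6 = 0.737500
tan δ = Δθ·L/(v·dt) = 0.322092  →  δ = 0.3116

δ = 0.3116, a = 3.6510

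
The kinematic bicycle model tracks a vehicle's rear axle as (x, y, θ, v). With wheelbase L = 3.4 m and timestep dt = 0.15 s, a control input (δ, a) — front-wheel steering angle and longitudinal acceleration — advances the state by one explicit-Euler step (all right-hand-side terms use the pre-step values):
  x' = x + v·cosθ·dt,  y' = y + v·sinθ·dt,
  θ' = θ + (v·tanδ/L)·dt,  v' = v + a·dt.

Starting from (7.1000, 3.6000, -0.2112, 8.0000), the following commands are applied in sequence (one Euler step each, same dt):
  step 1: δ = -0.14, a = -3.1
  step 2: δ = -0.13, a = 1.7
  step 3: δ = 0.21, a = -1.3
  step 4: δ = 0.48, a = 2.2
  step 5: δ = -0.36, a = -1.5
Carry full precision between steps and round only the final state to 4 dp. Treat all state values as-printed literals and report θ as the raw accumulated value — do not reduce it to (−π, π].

(12.7759, 2.3783, -0.1883, 7.7000)

after step 1 (δ=-0.14, a=-3.1): (8.273336, 3.348440, -0.260937, 7.535000)
after step 2 (δ=-0.13, a=1.7): (9.365326, 3.056851, -0.304398, 7.790000)
after step 3 (δ=0.21, a=-1.3): (10.480107, 2.706630, -0.231146, 7.595000)
after step 4 (δ=0.48, a=2.2): (11.589058, 2.445636, -0.056703, 7.925000)
after step 5 (δ=-0.36, a=-1.5): (12.775898, 2.378267, -0.188305, 7.700000)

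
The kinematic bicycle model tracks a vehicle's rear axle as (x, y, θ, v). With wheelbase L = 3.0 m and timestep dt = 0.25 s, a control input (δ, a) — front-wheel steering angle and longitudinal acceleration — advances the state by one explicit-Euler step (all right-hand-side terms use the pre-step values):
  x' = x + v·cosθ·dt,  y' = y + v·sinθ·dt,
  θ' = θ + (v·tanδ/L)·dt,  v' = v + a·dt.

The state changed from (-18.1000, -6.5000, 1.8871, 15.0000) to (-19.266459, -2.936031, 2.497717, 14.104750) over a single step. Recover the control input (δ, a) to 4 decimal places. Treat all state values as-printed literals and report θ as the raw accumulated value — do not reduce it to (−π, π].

δ = 0.4544, a = -3.5810

a = (v'−v)/dt = (-0.895250)/0.25 = -3.5810
Δθ = θ'−θ = 0.610617;  (v·dt/L) = 15.0000·0.25/3.0 = 1.250000
tan δ = Δθ·L/(v·dt) = 0.488494  →  δ = 0.4544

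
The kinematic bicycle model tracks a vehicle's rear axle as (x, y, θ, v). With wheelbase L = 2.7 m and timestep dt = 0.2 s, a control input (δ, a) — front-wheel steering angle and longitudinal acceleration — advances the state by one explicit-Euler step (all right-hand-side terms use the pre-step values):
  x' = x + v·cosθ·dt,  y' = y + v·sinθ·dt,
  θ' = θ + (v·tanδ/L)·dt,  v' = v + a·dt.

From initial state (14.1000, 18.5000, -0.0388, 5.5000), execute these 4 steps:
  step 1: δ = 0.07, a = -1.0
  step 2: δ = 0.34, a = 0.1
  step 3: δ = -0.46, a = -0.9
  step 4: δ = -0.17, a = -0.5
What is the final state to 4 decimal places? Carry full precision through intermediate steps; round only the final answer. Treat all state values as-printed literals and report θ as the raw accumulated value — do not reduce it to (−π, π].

after step 1 (δ=0.07, a=-1.0): (15.199172, 18.457331, -0.010235, 5.300000)
after step 2 (δ=0.34, a=0.1): (16.259117, 18.446482, 0.128640, 5.320000)
after step 3 (δ=-0.46, a=-0.9): (17.314325, 18.582977, -0.066604, 5.140000)
after step 4 (δ=-0.17, a=-0.5): (18.340046, 18.514559, -0.131961, 5.040000)

(18.3400, 18.5146, -0.1320, 5.0400)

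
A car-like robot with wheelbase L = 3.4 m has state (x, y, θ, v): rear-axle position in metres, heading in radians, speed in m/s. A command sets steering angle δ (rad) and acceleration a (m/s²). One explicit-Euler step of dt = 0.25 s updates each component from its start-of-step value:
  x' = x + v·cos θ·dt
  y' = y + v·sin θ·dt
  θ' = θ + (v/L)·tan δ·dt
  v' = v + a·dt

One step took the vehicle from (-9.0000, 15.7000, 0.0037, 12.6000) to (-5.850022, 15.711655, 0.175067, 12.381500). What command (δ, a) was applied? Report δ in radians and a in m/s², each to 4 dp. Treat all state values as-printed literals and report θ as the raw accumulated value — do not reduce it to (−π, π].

a = (v'−v)/dt = (-0.218500)/0.25 = -0.8740
Δθ = θ'−θ = 0.171367;  (v·dt/L) = 12.6000·0.25/3.4 = 0.926471
tan δ = Δθ·L/(v·dt) = 0.184968  →  δ = 0.1829

δ = 0.1829, a = -0.8740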